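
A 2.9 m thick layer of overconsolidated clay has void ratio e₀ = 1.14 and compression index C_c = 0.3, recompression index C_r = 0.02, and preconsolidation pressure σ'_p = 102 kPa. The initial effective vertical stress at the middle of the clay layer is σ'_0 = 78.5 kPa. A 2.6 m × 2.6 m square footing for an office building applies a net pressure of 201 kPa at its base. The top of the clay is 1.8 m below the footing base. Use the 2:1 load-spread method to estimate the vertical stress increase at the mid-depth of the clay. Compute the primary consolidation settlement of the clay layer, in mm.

S_c ≈ 29.1 mm

Mid-depth of clay below the footing base: z = 1.8 + 2.9/2 = 3.25 m.
Stress increase at mid-clay by the 2:1 spreading method:
Δσ = qBL/((B+z)(L+z)) = 201×2.6×2.6/((2.6+3.25)(2.6+3.25)) = 39.704 kPa
Final effective stress: σ'_f = 78.5 + 39.704 = 118.2 kPa.
σ'_f = 118.2 > σ'_p = 102 kPa, so the stress path crosses the preconsolidation pressure — recompression up to σ'_p, then virgin compression beyond:
S_c = H/(1+e₀)·[C_r·log₁₀(σ'_p/σ'_0) + C_c·log₁₀(σ'_f/σ'_p)]
    = 2.9/2.14 × [0.02×log₁₀(102/78.5) + 0.3×log₁₀(118.2/102)]
    = 1.3551 × [0.0022746 + 0.019205] = 0.02911 m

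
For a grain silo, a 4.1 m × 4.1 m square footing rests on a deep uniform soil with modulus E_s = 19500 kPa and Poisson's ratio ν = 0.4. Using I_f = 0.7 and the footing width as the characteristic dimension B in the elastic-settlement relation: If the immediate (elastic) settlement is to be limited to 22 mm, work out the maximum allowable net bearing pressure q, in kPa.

q ≈ 178 kPa

S_e = q·B·(1−ν²)/E_s · I_f  ⇒  q = S_e·E_s / (B·(1−ν²)·I_f).
q = 0.022 × 19500 / (4.1 × 0.84 × 0.7) = 177.9 kPa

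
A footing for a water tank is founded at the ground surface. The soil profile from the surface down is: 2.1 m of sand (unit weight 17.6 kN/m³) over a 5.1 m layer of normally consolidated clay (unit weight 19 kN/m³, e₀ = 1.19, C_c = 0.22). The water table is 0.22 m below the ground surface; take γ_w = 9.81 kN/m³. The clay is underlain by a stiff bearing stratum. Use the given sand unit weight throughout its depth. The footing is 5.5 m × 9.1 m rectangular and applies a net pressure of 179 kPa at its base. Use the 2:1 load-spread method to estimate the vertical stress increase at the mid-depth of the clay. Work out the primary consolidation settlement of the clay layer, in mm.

S_c ≈ 207 mm

Mid-depth of clay below the ground surface: z = 2.1 + 5.1/2 = 4.65 m.
Total vertical stress at mid-clay: σ_v = 17.6×2.1 + 19×2.55 = 85.41 kPa.
Pore pressure: u = 9.81×(4.65 − 0.22) = 43.458 kPa.
Initial effective stress: σ'_0 = σ_v − u = 85.41 − 43.458 = 41.952 kPa.
Stress increase at mid-clay by the 2:1 spreading method:
Δσ = qBL/((B+z)(L+z)) = 179×5.5×9.1/((5.5+4.65)(9.1+4.65)) = 64.193 kPa
Final effective stress: σ'_f = σ'_0 + Δσ = 41.952 + 64.193 = 106.14 kPa.
Normally consolidated clay, so the full stress increment lies on the virgin compression line:
S_c = C_c·H/(1+e₀)·log₁₀(σ'_f/σ'_0) = 0.22×5.1/(1+1.19)×log₁₀(106.14/41.952)
    = 0.51233 × 0.40313 = 0.2065 m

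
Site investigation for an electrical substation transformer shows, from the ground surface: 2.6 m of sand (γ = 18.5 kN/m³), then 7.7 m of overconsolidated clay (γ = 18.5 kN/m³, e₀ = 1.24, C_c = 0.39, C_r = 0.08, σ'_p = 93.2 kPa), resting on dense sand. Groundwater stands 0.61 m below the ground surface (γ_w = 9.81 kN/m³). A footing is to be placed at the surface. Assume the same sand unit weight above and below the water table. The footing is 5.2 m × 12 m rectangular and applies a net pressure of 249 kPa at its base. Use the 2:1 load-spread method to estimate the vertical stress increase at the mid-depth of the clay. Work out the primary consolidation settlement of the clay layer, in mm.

S_c ≈ 261 mm

Mid-depth of clay below the ground surface: z = 2.6 + 7.7/2 = 6.45 m.
Total vertical stress at mid-clay: σ_v = 18.5×2.6 + 18.5×3.85 = 119.33 kPa.
Pore pressure: u = 9.81×(6.45 − 0.61) = 57.29 kPa.
Initial effective stress: σ'_0 = σ_v − u = 119.33 − 57.29 = 62.04 kPa.
Stress increase at mid-clay by the 2:1 spreading method:
Δσ = qBL/((B+z)(L+z)) = 249×5.2×12/((5.2+6.45)(12+6.45)) = 72.287 kPa
Final effective stress: σ'_f = 62.04 + 72.287 = 134.33 kPa.
σ'_f = 134.33 > σ'_p = 93.2 kPa, so the stress path crosses the preconsolidation pressure — recompression up to σ'_p, then virgin compression beyond:
S_c = H/(1+e₀)·[C_r·log₁₀(σ'_p/σ'_0) + C_c·log₁₀(σ'_f/σ'_p)]
    = 7.7/2.24 × [0.08×log₁₀(93.2/62.04) + 0.39×log₁₀(134.33/93.2)]
    = 3.4375 × [0.01414 + 0.061915] = 0.2614 m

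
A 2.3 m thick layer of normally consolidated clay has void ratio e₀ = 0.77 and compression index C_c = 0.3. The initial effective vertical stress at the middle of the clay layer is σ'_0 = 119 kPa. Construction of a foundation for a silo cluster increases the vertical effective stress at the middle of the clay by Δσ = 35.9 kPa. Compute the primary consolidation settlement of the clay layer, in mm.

Final effective stress: σ'_f = σ'_0 + Δσ = 119 + 35.9 = 154.9 kPa.
Normally consolidated clay, so the full stress increment lies on the virgin compression line:
S_c = C_c·H/(1+e₀)·log₁₀(σ'_f/σ'_0) = 0.3×2.3/(1+0.77)×log₁₀(154.9/119)
    = 0.38983 × 0.1145 = 0.04464 m

S_c ≈ 44.6 mm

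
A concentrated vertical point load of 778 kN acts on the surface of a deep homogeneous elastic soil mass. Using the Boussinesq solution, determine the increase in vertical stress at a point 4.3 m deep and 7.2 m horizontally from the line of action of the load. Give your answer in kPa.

Boussinesq vertical stress below a point load on an elastic half-space:
Δσ_z = 3P/(2πz²) · [1 + (r/z)²]^(−5/2)
r/z = 7.2/4.3 = 1.6744; [1+(r/z)²]^(−5/2) = 0.03544.
Δσ_z = 3×778/(2π×4.3²) × 0.03544 = 20.09 × 0.03544 = 0.712 kPa

Δσ_z ≈ 0.712 kPa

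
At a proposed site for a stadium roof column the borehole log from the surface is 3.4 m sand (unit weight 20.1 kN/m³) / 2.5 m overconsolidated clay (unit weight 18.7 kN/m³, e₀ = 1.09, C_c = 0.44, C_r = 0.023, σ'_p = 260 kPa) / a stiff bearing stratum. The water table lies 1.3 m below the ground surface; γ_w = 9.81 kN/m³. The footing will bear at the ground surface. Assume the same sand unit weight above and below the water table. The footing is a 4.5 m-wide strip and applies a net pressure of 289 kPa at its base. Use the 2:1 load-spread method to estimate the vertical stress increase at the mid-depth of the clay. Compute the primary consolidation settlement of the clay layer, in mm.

S_c ≈ 14.7 mm

Mid-depth of clay below the ground surface: z = 3.4 + 2.5/2 = 4.65 m.
Total vertical stress at mid-clay: σ_v = 20.1×3.4 + 18.7×1.25 = 91.715 kPa.
Pore pressure: u = 9.81×(4.65 − 1.3) = 32.864 kPa.
Initial effective stress: σ'_0 = σ_v − u = 91.715 − 32.864 = 58.851 kPa.
Stress increase at mid-clay by the 2:1 spreading method:
Δσ = qB/(B+z) = 289×4.5/(4.5+4.65) = 142.13 kPa
Final effective stress: σ'_f = 58.851 + 142.13 = 200.98 kPa.
σ'_f = 200.98 ≤ σ'_p = 260 kPa, so the clay remains overconsolidated and only the recompression index applies:
S_c = C_r·H/(1+e₀)·log₁₀(σ'_f/σ'_0) = 0.023×2.5/2.09×log₁₀(200.98/58.851)
    = 0.027513 × 0.5334 = 0.01468 m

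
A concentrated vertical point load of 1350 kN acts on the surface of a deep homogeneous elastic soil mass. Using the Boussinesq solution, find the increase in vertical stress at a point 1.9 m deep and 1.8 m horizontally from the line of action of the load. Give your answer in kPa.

Δσ_z ≈ 36 kPa

Boussinesq vertical stress below a point load on an elastic half-space:
Δσ_z = 3P/(2πz²) · [1 + (r/z)²]^(−5/2)
r/z = 1.8/1.9 = 0.94737; [1+(r/z)²]^(−5/2) = 0.20162.
Δσ_z = 3×1350/(2π×1.9²) × 0.20162 = 178.55 × 0.20162 = 36 kPa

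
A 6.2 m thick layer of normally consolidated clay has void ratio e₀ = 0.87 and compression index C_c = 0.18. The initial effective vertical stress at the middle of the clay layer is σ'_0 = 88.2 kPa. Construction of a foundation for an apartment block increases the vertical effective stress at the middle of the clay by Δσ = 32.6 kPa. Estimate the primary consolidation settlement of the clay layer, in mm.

S_c ≈ 81.5 mm

Final effective stress: σ'_f = σ'_0 + Δσ = 88.2 + 32.6 = 120.8 kPa.
Normally consolidated clay, so the full stress increment lies on the virgin compression line:
S_c = C_c·H/(1+e₀)·log₁₀(σ'_f/σ'_0) = 0.18×6.2/(1+0.87)×log₁₀(120.8/88.2)
    = 0.59679 × 0.1366 = 0.08152 m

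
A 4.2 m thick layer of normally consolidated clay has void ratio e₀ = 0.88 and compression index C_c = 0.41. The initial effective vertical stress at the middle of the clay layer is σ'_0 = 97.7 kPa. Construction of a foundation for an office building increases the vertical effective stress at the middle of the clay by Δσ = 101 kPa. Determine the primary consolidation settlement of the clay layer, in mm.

S_c ≈ 282 mm

Final effective stress: σ'_f = σ'_0 + Δσ = 97.7 + 101 = 198.7 kPa.
Normally consolidated clay, so the full stress increment lies on the virgin compression line:
S_c = C_c·H/(1+e₀)·log₁₀(σ'_f/σ'_0) = 0.41×4.2/(1+0.88)×log₁₀(198.7/97.7)
    = 0.91596 × 0.3083 = 0.2824 m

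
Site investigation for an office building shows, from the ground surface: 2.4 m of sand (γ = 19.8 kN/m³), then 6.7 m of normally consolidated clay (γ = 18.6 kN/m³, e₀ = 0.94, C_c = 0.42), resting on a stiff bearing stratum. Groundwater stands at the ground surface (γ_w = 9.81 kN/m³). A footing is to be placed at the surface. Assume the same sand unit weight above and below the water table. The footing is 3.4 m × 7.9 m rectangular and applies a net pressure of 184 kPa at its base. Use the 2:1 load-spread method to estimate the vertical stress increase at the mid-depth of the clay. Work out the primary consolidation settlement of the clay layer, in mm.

S_c ≈ 349 mm

Mid-depth of clay below the ground surface: z = 2.4 + 6.7/2 = 5.75 m.
Total vertical stress at mid-clay: σ_v = 19.8×2.4 + 18.6×3.35 = 109.83 kPa.
Pore pressure: u = 9.81×(5.75 − 0) = 56.408 kPa.
Initial effective stress: σ'_0 = σ_v − u = 109.83 − 56.408 = 53.422 kPa.
Stress increase at mid-clay by the 2:1 spreading method:
Δσ = qBL/((B+z)(L+z)) = 184×3.4×7.9/((3.4+5.75)(7.9+5.75)) = 39.57 kPa
Final effective stress: σ'_f = σ'_0 + Δσ = 53.422 + 39.57 = 92.992 kPa.
Normally consolidated clay, so the full stress increment lies on the virgin compression line:
S_c = C_c·H/(1+e₀)·log₁₀(σ'_f/σ'_0) = 0.42×6.7/(1+0.94)×log₁₀(92.992/53.422)
    = 1.4505 × 0.24073 = 0.3492 m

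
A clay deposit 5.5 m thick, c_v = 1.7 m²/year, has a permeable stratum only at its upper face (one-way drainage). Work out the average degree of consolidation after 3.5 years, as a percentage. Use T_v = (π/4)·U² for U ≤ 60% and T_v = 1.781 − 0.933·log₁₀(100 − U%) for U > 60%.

U ≈ 50 %

Drainage path length: H_d = H = 5.5 m (single drainage).
T_v = c_v·t/H_d² = 1.7×3.5/5.5² = 0.19669.
T_v = 0.19669 corresponds to the U ≤ 60% branch:
U = √(4T_v/π) = 0.5004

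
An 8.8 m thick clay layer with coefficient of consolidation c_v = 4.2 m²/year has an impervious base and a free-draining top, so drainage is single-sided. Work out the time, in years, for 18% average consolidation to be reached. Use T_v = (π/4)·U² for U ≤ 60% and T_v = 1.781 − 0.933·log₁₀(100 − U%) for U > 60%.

t ≈ 0.469 years

Drainage path length: H_d = H = 8.8 m (single drainage).
U ≤ 60%: T_v = (π/4)·U² = (π/4)×0.18² = 0.025447.
t = T_v·H_d²/c_v = 0.025447×8.8²/4.2 = 0.4692 years.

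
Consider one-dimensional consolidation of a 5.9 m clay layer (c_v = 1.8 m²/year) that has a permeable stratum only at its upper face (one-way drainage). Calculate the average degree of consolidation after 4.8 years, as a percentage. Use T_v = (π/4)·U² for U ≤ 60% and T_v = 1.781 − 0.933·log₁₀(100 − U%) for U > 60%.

Drainage path length: H_d = H = 5.9 m (single drainage).
T_v = c_v·t/H_d² = 1.8×4.8/5.9² = 0.2482.
T_v = 0.2482 corresponds to the U ≤ 60% branch:
U = √(4T_v/π) = 0.5622

U ≈ 56.2 %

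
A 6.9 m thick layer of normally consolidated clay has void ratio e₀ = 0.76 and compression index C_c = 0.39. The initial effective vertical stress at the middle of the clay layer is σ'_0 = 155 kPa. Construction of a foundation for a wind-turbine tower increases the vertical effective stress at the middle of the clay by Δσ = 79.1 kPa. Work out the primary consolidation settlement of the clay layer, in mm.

Final effective stress: σ'_f = σ'_0 + Δσ = 155 + 79.1 = 234.1 kPa.
Normally consolidated clay, so the full stress increment lies on the virgin compression line:
S_c = C_c·H/(1+e₀)·log₁₀(σ'_f/σ'_0) = 0.39×6.9/(1+0.76)×log₁₀(234.1/155)
    = 1.529 × 0.17907 = 0.2738 m

S_c ≈ 274 mm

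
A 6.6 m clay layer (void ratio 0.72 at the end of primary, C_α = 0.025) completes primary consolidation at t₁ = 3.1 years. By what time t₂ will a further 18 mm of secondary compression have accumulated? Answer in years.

t₂ ≈ 4.78 years

S_s = C_α·H/(1+e_p)·log₁₀(t₂/t₁) ⇒ log₁₀(t₂/t₁) = S_s·(1+e_p)/(C_α·H).
log₁₀(t₂/t₁) = 0.018 × (1+0.72) / (0.025×6.6) = 0.1876
t₂ = t₁ × 10^0.1876 = 3.1 × 1.54 = 4.775 years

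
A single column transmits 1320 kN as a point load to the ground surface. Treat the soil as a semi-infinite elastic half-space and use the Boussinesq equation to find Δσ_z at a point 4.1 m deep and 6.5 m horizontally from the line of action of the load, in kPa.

Δσ_z ≈ 1.62 kPa

Boussinesq vertical stress below a point load on an elastic half-space:
Δσ_z = 3P/(2πz²) · [1 + (r/z)²]^(−5/2)
r/z = 6.5/4.1 = 1.5854; [1+(r/z)²]^(−5/2) = 0.04322.
Δσ_z = 3×1320/(2π×4.1²) × 0.04322 = 37.493 × 0.04322 = 1.62 kPa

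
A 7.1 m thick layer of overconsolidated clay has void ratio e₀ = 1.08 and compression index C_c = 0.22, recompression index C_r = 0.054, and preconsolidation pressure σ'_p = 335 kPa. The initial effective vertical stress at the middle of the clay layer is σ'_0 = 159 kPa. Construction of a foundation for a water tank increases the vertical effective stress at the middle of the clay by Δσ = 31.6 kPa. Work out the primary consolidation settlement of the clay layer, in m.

Final effective stress: σ'_f = 159 + 31.6 = 190.6 kPa.
σ'_f = 190.6 ≤ σ'_p = 335 kPa, so the clay remains overconsolidated and only the recompression index applies:
S_c = C_r·H/(1+e₀)·log₁₀(σ'_f/σ'_0) = 0.054×7.1/2.08×log₁₀(190.6/159)
    = 0.18433 × 0.078726 = 0.01451 m

S_c ≈ 0.0145 m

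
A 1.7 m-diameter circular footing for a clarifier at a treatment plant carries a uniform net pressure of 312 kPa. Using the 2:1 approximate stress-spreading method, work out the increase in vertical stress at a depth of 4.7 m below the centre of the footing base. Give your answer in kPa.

By the 2:1 method the load spreads at 1 horizontal : 2 vertical, so at depth z the loaded area has grown by z in each plan dimension:
Δσ ≈ qD²/(D+z)² = 312×1.7²/(1.7+4.7)² = 22.014 kPa

Δσ_z ≈ 22 kPa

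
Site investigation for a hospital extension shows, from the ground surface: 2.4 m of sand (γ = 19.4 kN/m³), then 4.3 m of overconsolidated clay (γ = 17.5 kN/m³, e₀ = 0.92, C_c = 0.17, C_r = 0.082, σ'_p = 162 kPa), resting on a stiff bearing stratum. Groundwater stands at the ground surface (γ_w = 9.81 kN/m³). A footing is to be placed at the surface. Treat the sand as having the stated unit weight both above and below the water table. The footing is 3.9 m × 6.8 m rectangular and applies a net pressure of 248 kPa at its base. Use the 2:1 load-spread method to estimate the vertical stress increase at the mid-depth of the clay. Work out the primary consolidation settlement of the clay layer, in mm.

S_c ≈ 80.2 mm

Mid-depth of clay below the ground surface: z = 2.4 + 4.3/2 = 4.55 m.
Total vertical stress at mid-clay: σ_v = 19.4×2.4 + 17.5×2.15 = 84.185 kPa.
Pore pressure: u = 9.81×(4.55 − 0) = 44.636 kPa.
Initial effective stress: σ'_0 = σ_v − u = 84.185 − 44.636 = 39.549 kPa.
Stress increase at mid-clay by the 2:1 spreading method:
Δσ = qBL/((B+z)(L+z)) = 248×3.9×6.8/((3.9+4.55)(6.8+4.55)) = 68.576 kPa
Final effective stress: σ'_f = 39.549 + 68.576 = 108.12 kPa.
σ'_f = 108.12 ≤ σ'_p = 162 kPa, so the clay remains overconsolidated and only the recompression index applies:
S_c = C_r·H/(1+e₀)·log₁₀(σ'_f/σ'_0) = 0.082×4.3/1.92×log₁₀(108.12/39.549)
    = 0.18365 × 0.43677 = 0.08021 m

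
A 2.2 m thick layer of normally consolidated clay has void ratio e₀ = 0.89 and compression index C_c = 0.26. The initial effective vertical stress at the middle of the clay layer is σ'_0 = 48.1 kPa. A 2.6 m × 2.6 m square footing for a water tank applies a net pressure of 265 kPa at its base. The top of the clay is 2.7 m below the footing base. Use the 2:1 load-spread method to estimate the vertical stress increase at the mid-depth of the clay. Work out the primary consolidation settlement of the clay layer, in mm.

Mid-depth of clay below the footing base: z = 2.7 + 2.2/2 = 3.8 m.
Stress increase at mid-clay by the 2:1 spreading method:
Δσ = qBL/((B+z)(L+z)) = 265×2.6×2.6/((2.6+3.8)(2.6+3.8)) = 43.735 kPa
Final effective stress: σ'_f = σ'_0 + Δσ = 48.1 + 43.735 = 91.835 kPa.
Normally consolidated clay, so the full stress increment lies on the virgin compression line:
S_c = C_c·H/(1+e₀)·log₁₀(σ'_f/σ'_0) = 0.26×2.2/(1+0.89)×log₁₀(91.835/48.1)
    = 0.30265 × 0.28086 = 0.085 m

S_c ≈ 85 mm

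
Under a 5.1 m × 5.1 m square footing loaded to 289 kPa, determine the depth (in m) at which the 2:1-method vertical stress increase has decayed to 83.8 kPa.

z ≈ 4.37 m

2:1 spreading — at depth z the loaded area has grown by z in each plan dimension:
qB²/(B+z)² = Δσ_z ⇒ z = B(√(q/Δσ_z) − 1) = 5.1×(√(289/83.8) − 1) = 4.371 m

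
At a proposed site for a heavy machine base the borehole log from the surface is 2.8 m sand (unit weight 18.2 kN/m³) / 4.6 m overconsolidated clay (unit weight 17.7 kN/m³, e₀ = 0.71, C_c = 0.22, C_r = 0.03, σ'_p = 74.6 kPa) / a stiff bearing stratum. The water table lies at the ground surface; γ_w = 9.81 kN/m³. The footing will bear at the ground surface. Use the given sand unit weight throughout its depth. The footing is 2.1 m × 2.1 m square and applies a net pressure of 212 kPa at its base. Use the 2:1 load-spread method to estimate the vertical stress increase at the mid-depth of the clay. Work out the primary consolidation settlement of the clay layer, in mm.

S_c ≈ 12.6 mm

Mid-depth of clay below the ground surface: z = 2.8 + 4.6/2 = 5.1 m.
Total vertical stress at mid-clay: σ_v = 18.2×2.8 + 17.7×2.3 = 91.67 kPa.
Pore pressure: u = 9.81×(5.1 − 0) = 50.031 kPa.
Initial effective stress: σ'_0 = σ_v − u = 91.67 − 50.031 = 41.639 kPa.
Stress increase at mid-clay by the 2:1 spreading method:
Δσ = qBL/((B+z)(L+z)) = 212×2.1×2.1/((2.1+5.1)(2.1+5.1)) = 18.035 kPa
Final effective stress: σ'_f = 41.639 + 18.035 = 59.674 kPa.
σ'_f = 59.674 ≤ σ'_p = 74.6 kPa, so the clay remains overconsolidated and only the recompression index applies:
S_c = C_r·H/(1+e₀)·log₁₀(σ'_f/σ'_0) = 0.03×4.6/1.71×log₁₀(59.674/41.639)
    = 0.080703 × 0.15628 = 0.01261 m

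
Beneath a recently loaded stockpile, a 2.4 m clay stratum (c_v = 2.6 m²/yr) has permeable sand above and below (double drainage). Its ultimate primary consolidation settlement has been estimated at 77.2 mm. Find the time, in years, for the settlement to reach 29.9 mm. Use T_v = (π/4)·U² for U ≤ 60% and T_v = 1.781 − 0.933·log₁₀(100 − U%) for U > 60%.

t ≈ 0.0652 years

Drainage path length: H_d = H/2 = 1.2 m (double drainage).
U = S(t)/S_ult = 29.9/77.2 = 0.3873.
U ≤ 60%: T_v = (π/4)·U² = (π/4)×0.38731² = 0.11781.
t = T_v·H_d²/c_v = 0.11781×1.2²/2.6 = 0.06525 years.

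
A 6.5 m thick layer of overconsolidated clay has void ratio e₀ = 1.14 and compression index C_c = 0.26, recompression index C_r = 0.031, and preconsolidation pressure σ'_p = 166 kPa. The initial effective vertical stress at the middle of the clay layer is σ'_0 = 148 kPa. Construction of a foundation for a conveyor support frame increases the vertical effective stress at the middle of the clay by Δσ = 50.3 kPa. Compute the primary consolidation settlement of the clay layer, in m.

S_c ≈ 0.0657 m

Final effective stress: σ'_f = 148 + 50.3 = 198.3 kPa.
σ'_f = 198.3 > σ'_p = 166 kPa, so the stress path crosses the preconsolidation pressure — recompression up to σ'_p, then virgin compression beyond:
S_c = H/(1+e₀)·[C_r·log₁₀(σ'_p/σ'_0) + C_c·log₁₀(σ'_f/σ'_p)]
    = 6.5/2.14 × [0.031×log₁₀(166/148) + 0.26×log₁₀(198.3/166)]
    = 3.0374 × [0.0015452 + 0.020076] = 0.06567 m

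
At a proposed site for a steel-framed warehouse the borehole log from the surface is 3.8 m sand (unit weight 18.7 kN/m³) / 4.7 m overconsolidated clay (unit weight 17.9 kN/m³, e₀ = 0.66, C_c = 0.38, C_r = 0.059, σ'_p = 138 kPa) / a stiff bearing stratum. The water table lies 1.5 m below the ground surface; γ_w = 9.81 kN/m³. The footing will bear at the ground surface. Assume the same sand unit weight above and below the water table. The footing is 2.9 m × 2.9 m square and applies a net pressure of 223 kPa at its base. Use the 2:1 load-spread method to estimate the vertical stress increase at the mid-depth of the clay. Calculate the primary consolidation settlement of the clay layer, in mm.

Mid-depth of clay below the ground surface: z = 3.8 + 4.7/2 = 6.15 m.
Total vertical stress at mid-clay: σ_v = 18.7×3.8 + 17.9×2.35 = 113.12 kPa.
Pore pressure: u = 9.81×(6.15 − 1.5) = 45.617 kPa.
Initial effective stress: σ'_0 = σ_v − u = 113.12 − 45.617 = 67.503 kPa.
Stress increase at mid-clay by the 2:1 spreading method:
Δσ = qBL/((B+z)(L+z)) = 223×2.9×2.9/((2.9+6.15)(2.9+6.15)) = 22.898 kPa
Final effective stress: σ'_f = 67.503 + 22.898 = 90.401 kPa.
σ'_f = 90.401 ≤ σ'_p = 138 kPa, so the clay remains overconsolidated and only the recompression index applies:
S_c = C_r·H/(1+e₀)·log₁₀(σ'_f/σ'_0) = 0.059×4.7/1.66×log₁₀(90.401/67.503)
    = 0.16705 × 0.12685 = 0.02119 m

S_c ≈ 21.2 mm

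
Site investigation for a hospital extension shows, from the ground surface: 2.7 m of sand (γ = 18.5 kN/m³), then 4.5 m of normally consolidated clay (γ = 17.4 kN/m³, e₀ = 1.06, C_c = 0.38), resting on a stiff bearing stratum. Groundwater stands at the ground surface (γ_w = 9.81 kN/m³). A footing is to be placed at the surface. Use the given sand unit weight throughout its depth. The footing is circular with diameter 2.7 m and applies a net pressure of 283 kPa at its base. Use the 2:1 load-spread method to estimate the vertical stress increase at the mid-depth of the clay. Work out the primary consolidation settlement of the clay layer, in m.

Mid-depth of clay below the ground surface: z = 2.7 + 4.5/2 = 4.95 m.
Total vertical stress at mid-clay: σ_v = 18.5×2.7 + 17.4×2.25 = 89.1 kPa.
Pore pressure: u = 9.81×(4.95 − 0) = 48.56 kPa.
Initial effective stress: σ'_0 = σ_v − u = 89.1 − 48.56 = 40.54 kPa.
Stress increase at mid-clay by the 2:1 spreading method:
Δσ ≈ qD²/(D+z)² = 283×2.7²/(2.7+4.95)² = 35.253 kPa
Final effective stress: σ'_f = σ'_0 + Δσ = 40.54 + 35.253 = 75.793 kPa.
Normally consolidated clay, so the full stress increment lies on the virgin compression line:
S_c = C_c·H/(1+e₀)·log₁₀(σ'_f/σ'_0) = 0.38×4.5/(1+1.06)×log₁₀(75.793/40.54)
    = 0.8301 × 0.27175 = 0.2256 m

S_c ≈ 0.226 m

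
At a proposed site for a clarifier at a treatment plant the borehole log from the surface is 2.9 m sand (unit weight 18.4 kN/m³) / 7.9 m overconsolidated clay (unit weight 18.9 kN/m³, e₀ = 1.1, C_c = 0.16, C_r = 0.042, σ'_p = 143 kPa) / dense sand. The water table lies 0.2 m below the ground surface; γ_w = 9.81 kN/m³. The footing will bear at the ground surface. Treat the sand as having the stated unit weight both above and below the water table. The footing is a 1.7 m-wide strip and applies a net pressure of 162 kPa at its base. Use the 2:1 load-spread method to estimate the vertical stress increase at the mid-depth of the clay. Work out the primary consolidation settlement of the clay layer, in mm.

Mid-depth of clay below the ground surface: z = 2.9 + 7.9/2 = 6.85 m.
Total vertical stress at mid-clay: σ_v = 18.4×2.9 + 18.9×3.95 = 128.01 kPa.
Pore pressure: u = 9.81×(6.85 − 0.2) = 65.237 kPa.
Initial effective stress: σ'_0 = σ_v − u = 128.01 − 65.237 = 62.773 kPa.
Stress increase at mid-clay by the 2:1 spreading method:
Δσ = qB/(B+z) = 162×1.7/(1.7+6.85) = 32.211 kPa
Final effective stress: σ'_f = 62.773 + 32.211 = 94.984 kPa.
σ'_f = 94.984 ≤ σ'_p = 143 kPa, so the clay remains overconsolidated and only the recompression index applies:
S_c = C_r·H/(1+e₀)·log₁₀(σ'_f/σ'_0) = 0.042×7.9/2.1×log₁₀(94.984/62.773)
    = 0.158 × 0.17988 = 0.02842 m

S_c ≈ 28.4 mm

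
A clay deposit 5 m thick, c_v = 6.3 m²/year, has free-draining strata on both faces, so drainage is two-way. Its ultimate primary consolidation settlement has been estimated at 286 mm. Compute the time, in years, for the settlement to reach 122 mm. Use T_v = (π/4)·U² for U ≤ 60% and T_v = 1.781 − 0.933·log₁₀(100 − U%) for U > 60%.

Drainage path length: H_d = H/2 = 2.5 m (double drainage).
U = S(t)/S_ult = 122/286 = 0.4266.
U ≤ 60%: T_v = (π/4)·U² = (π/4)×0.42657² = 0.14291.
t = T_v·H_d²/c_v = 0.14291×2.5²/6.3 = 0.1418 years.

t ≈ 0.142 years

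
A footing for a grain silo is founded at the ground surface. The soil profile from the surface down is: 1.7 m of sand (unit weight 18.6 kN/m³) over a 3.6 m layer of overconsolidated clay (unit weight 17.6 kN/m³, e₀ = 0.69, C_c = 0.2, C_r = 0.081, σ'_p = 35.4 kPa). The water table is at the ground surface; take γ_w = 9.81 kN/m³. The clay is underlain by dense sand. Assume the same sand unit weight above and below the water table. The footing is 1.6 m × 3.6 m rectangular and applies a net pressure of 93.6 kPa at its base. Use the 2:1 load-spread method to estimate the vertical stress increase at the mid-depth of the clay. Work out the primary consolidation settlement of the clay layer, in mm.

Mid-depth of clay below the ground surface: z = 1.7 + 3.6/2 = 3.5 m.
Total vertical stress at mid-clay: σ_v = 18.6×1.7 + 17.6×1.8 = 63.3 kPa.
Pore pressure: u = 9.81×(3.5 − 0) = 34.335 kPa.
Initial effective stress: σ'_0 = σ_v − u = 63.3 − 34.335 = 28.965 kPa.
Stress increase at mid-clay by the 2:1 spreading method:
Δσ = qBL/((B+z)(L+z)) = 93.6×1.6×3.6/((1.6+3.5)(3.6+3.5)) = 14.889 kPa
Final effective stress: σ'_f = 28.965 + 14.889 = 43.854 kPa.
σ'_f = 43.854 > σ'_p = 35.4 kPa, so the stress path crosses the preconsolidation pressure — recompression up to σ'_p, then virgin compression beyond:
S_c = H/(1+e₀)·[C_r·log₁₀(σ'_p/σ'_0) + C_c·log₁₀(σ'_f/σ'_p)]
    = 3.6/1.69 × [0.081×log₁₀(35.4/28.965) + 0.2×log₁₀(43.854/35.4)]
    = 2.1302 × [0.0070575 + 0.018601] = 0.05466 m

S_c ≈ 54.7 mm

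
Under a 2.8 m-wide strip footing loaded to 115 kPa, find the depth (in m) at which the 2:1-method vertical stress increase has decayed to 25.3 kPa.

2:1 spreading — at depth z the loaded area has grown by z in each plan dimension:
qB/(B+z) = Δσ_z ⇒ z = qB/Δσ_z − B = 115×2.8/25.3 − 2.8 = 9.927 m

z ≈ 9.93 m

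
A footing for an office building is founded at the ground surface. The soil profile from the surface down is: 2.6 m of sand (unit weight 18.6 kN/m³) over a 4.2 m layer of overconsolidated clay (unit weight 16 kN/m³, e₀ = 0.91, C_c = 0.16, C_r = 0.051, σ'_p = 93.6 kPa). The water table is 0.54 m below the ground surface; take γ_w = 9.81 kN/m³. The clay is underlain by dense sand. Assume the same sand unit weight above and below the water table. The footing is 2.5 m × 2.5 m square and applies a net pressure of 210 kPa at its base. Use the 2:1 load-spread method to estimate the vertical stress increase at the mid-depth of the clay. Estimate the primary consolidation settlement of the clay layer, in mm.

Mid-depth of clay below the ground surface: z = 2.6 + 4.2/2 = 4.7 m.
Total vertical stress at mid-clay: σ_v = 18.6×2.6 + 16×2.1 = 81.96 kPa.
Pore pressure: u = 9.81×(4.7 − 0.54) = 40.81 kPa.
Initial effective stress: σ'_0 = σ_v − u = 81.96 − 40.81 = 41.15 kPa.
Stress increase at mid-clay by the 2:1 spreading method:
Δσ = qBL/((B+z)(L+z)) = 210×2.5×2.5/((2.5+4.7)(2.5+4.7)) = 25.318 kPa
Final effective stress: σ'_f = 41.15 + 25.318 = 66.468 kPa.
σ'_f = 66.468 ≤ σ'_p = 93.6 kPa, so the clay remains overconsolidated and only the recompression index applies:
S_c = C_r·H/(1+e₀)·log₁₀(σ'_f/σ'_0) = 0.051×4.2/1.91×log₁₀(66.468/41.15)
    = 0.11215 × 0.20824 = 0.02335 m

S_c ≈ 23.4 mm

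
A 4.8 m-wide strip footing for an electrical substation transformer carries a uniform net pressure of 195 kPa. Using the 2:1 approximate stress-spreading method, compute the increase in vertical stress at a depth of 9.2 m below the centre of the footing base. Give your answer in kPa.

By the 2:1 method the load spreads at 1 horizontal : 2 vertical, so at depth z the loaded area has grown by z in each plan dimension:
Δσ = qB/(B+z) = 195×4.8/(4.8+9.2) = 66.857 kPa

Δσ_z ≈ 66.9 kPa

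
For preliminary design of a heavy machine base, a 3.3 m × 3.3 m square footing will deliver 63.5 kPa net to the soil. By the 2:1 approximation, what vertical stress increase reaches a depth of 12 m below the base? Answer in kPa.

By the 2:1 method the load spreads at 1 horizontal : 2 vertical, so at depth z the loaded area has grown by z in each plan dimension:
Δσ = qBL/((B+z)(L+z)) = 63.5×3.3×3.3/((3.3+12)(3.3+12)) = 2.9541 kPa

Δσ_z ≈ 2.95 kPa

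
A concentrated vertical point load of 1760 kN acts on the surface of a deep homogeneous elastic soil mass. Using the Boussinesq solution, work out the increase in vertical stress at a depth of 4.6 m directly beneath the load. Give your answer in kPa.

Δσ_z ≈ 39.7 kPa

Boussinesq vertical stress below a point load on an elastic half-space:
Δσ_z = 3P/(2πz²) · [1 + (r/z)²]^(−5/2)
r/z = 0/4.6 = 0; [1+(r/z)²]^(−5/2) = 1.
Δσ_z = 3×1760/(2π×4.6²) × 1 = 39.714 × 1 = 39.71 kPa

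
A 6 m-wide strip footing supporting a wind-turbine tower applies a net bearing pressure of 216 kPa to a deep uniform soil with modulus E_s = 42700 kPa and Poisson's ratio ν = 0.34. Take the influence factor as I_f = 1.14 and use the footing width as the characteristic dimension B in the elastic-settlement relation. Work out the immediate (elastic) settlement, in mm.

S_e ≈ 30.6 mm

Immediate (elastic) settlement: S_e = q·B·(1−ν²)/E_s · I_f.
S_e = 216 × 6 × (1 − 0.34²) / 42700 × 1.14
    = 216 × 6 × 0.8844 / 42700 × 1.14
    = 0.0306 m = 30.6 mm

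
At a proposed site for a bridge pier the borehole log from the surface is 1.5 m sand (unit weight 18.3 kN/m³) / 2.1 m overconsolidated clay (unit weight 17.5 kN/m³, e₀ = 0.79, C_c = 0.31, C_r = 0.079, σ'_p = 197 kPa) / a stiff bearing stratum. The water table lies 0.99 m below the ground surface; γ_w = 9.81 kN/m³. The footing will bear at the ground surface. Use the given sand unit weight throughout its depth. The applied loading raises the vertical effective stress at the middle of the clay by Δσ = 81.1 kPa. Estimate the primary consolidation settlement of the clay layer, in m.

S_c ≈ 0.0522 m

Mid-depth of clay below the ground surface: z = 1.5 + 2.1/2 = 2.55 m.
Total vertical stress at mid-clay: σ_v = 18.3×1.5 + 17.5×1.05 = 45.825 kPa.
Pore pressure: u = 9.81×(2.55 − 0.99) = 15.304 kPa.
Initial effective stress: σ'_0 = σ_v − u = 45.825 − 15.304 = 30.521 kPa.
Final effective stress: σ'_f = 30.521 + 81.1 = 111.62 kPa.
σ'_f = 111.62 ≤ σ'_p = 197 kPa, so the clay remains overconsolidated and only the recompression index applies:
S_c = C_r·H/(1+e₀)·log₁₀(σ'_f/σ'_0) = 0.079×2.1/1.79×log₁₀(111.62/30.521)
    = 0.092683 × 0.56314 = 0.05219 m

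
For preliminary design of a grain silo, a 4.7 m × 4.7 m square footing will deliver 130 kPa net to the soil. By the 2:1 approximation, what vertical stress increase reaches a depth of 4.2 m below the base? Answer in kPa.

Δσ_z ≈ 36.3 kPa

By the 2:1 method the load spreads at 1 horizontal : 2 vertical, so at depth z the loaded area has grown by z in each plan dimension:
Δσ = qBL/((B+z)(L+z)) = 130×4.7×4.7/((4.7+4.2)(4.7+4.2)) = 36.254 kPa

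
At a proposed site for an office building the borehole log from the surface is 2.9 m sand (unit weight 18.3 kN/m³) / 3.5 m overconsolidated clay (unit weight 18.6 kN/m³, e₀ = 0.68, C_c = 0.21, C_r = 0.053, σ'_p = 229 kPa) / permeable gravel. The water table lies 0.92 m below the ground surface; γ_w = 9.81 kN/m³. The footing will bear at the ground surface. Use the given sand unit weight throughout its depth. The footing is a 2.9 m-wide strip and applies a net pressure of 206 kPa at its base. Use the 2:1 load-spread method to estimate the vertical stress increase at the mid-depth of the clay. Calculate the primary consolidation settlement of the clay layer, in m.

Mid-depth of clay below the ground surface: z = 2.9 + 3.5/2 = 4.65 m.
Total vertical stress at mid-clay: σ_v = 18.3×2.9 + 18.6×1.75 = 85.62 kPa.
Pore pressure: u = 9.81×(4.65 − 0.92) = 36.591 kPa.
Initial effective stress: σ'_0 = σ_v − u = 85.62 − 36.591 = 49.029 kPa.
Stress increase at mid-clay by the 2:1 spreading method:
Δσ = qB/(B+z) = 206×2.9/(2.9+4.65) = 79.126 kPa
Final effective stress: σ'_f = 49.029 + 79.126 = 128.16 kPa.
σ'_f = 128.16 ≤ σ'_p = 229 kPa, so the clay remains overconsolidated and only the recompression index applies:
S_c = C_r·H/(1+e₀)·log₁₀(σ'_f/σ'_0) = 0.053×3.5/1.68×log₁₀(128.16/49.029)
    = 0.11041 × 0.4173 = 0.04608 m

S_c ≈ 0.0461 m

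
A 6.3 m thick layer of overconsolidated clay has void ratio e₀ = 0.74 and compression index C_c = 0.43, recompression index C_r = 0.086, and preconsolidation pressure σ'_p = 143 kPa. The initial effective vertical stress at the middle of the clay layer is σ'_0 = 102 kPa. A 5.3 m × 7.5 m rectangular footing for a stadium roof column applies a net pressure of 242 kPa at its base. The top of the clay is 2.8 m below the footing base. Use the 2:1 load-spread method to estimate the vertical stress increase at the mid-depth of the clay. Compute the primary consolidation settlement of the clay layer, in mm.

Mid-depth of clay below the footing base: z = 2.8 + 6.3/2 = 5.95 m.
Stress increase at mid-clay by the 2:1 spreading method:
Δσ = qBL/((B+z)(L+z)) = 242×5.3×7.5/((5.3+5.95)(7.5+5.95)) = 63.574 kPa
Final effective stress: σ'_f = 102 + 63.574 = 165.57 kPa.
σ'_f = 165.57 > σ'_p = 143 kPa, so the stress path crosses the preconsolidation pressure — recompression up to σ'_p, then virgin compression beyond:
S_c = H/(1+e₀)·[C_r·log₁₀(σ'_p/σ'_0) + C_c·log₁₀(σ'_f/σ'_p)]
    = 6.3/1.74 × [0.086×log₁₀(143/102) + 0.43×log₁₀(165.57/143)]
    = 3.6207 × [0.012619 + 0.027368] = 0.1448 m

S_c ≈ 145 mm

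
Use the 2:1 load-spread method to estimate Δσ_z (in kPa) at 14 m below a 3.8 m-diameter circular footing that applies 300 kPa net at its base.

By the 2:1 method the load spreads at 1 horizontal : 2 vertical, so at depth z the loaded area has grown by z in each plan dimension:
Δσ ≈ qD²/(D+z)² = 300×3.8²/(3.8+14)² = 13.673 kPa

Δσ_z ≈ 13.7 kPa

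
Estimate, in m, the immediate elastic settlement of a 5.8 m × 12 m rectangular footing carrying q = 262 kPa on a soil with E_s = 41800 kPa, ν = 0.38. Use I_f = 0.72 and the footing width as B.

Immediate (elastic) settlement: S_e = q·B·(1−ν²)/E_s · I_f.
S_e = 262 × 5.8 × (1 − 0.38²) / 41800 × 0.72
    = 262 × 5.8 × 0.8556 / 41800 × 0.72
    = 0.0224 m

S_e ≈ 0.0224 m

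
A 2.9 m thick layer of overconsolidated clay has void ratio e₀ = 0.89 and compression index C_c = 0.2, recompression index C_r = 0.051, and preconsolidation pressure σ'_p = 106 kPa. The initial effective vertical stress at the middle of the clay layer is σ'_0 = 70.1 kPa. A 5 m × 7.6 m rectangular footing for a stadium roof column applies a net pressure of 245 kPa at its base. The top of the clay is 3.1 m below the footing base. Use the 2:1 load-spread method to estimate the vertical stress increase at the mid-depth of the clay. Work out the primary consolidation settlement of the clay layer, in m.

Mid-depth of clay below the footing base: z = 3.1 + 2.9/2 = 4.55 m.
Stress increase at mid-clay by the 2:1 spreading method:
Δσ = qBL/((B+z)(L+z)) = 245×5×7.6/((5+4.55)(7.6+4.55)) = 80.236 kPa
Final effective stress: σ'_f = 70.1 + 80.236 = 150.34 kPa.
σ'_f = 150.34 > σ'_p = 106 kPa, so the stress path crosses the preconsolidation pressure — recompression up to σ'_p, then virgin compression beyond:
S_c = H/(1+e₀)·[C_r·log₁₀(σ'_p/σ'_0) + C_c·log₁₀(σ'_f/σ'_p)]
    = 2.9/1.89 × [0.051×log₁₀(106/70.1) + 0.2×log₁₀(150.34/106)]
    = 1.5344 × [0.009159 + 0.030354] = 0.06063 m

S_c ≈ 0.0606 m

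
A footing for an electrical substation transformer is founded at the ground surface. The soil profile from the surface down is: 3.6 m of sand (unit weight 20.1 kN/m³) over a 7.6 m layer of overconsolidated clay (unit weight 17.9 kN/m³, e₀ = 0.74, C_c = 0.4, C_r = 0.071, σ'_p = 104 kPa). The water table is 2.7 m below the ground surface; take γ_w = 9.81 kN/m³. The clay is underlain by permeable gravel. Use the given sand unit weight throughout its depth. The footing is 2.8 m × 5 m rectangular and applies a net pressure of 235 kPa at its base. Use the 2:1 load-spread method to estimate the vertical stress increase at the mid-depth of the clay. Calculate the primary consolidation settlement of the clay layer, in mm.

S_c ≈ 124 mm

Mid-depth of clay below the ground surface: z = 3.6 + 7.6/2 = 7.4 m.
Total vertical stress at mid-clay: σ_v = 20.1×3.6 + 17.9×3.8 = 140.38 kPa.
Pore pressure: u = 9.81×(7.4 − 2.7) = 46.107 kPa.
Initial effective stress: σ'_0 = σ_v − u = 140.38 − 46.107 = 94.273 kPa.
Stress increase at mid-clay by the 2:1 spreading method:
Δσ = qBL/((B+z)(L+z)) = 235×2.8×5/((2.8+7.4)(5+7.4)) = 26.012 kPa
Final effective stress: σ'_f = 94.273 + 26.012 = 120.28 kPa.
σ'_f = 120.28 > σ'_p = 104 kPa, so the stress path crosses the preconsolidation pressure — recompression up to σ'_p, then virgin compression beyond:
S_c = H/(1+e₀)·[C_r·log₁₀(σ'_p/σ'_0) + C_c·log₁₀(σ'_f/σ'_p)]
    = 7.6/1.74 × [0.071×log₁₀(104/94.273) + 0.4×log₁₀(120.28/104)]
    = 4.3678 × [0.0030279 + 0.025264] = 0.1236 m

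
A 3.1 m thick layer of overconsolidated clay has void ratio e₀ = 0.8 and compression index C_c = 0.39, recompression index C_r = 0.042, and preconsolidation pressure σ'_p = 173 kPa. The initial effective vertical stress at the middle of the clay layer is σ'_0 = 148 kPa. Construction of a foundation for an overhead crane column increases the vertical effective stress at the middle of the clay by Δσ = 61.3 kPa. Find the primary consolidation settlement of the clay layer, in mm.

Final effective stress: σ'_f = 148 + 61.3 = 209.3 kPa.
σ'_f = 209.3 > σ'_p = 173 kPa, so the stress path crosses the preconsolidation pressure — recompression up to σ'_p, then virgin compression beyond:
S_c = H/(1+e₀)·[C_r·log₁₀(σ'_p/σ'_0) + C_c·log₁₀(σ'_f/σ'_p)]
    = 3.1/1.8 × [0.042×log₁₀(173/148) + 0.39×log₁₀(209.3/173)]
    = 1.7222 × [0.0028469 + 0.032262] = 0.06046 m

S_c ≈ 60.5 mm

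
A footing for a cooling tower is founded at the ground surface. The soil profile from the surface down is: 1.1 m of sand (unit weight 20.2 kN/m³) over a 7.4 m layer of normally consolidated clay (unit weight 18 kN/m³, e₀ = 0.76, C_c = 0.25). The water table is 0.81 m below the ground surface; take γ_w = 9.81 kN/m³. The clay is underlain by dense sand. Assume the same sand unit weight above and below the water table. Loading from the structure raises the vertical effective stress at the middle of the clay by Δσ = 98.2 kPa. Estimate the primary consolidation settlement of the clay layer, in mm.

S_c ≈ 498 mm

Mid-depth of clay below the ground surface: z = 1.1 + 7.4/2 = 4.8 m.
Total vertical stress at mid-clay: σ_v = 20.2×1.1 + 18×3.7 = 88.82 kPa.
Pore pressure: u = 9.81×(4.8 − 0.81) = 39.142 kPa.
Initial effective stress: σ'_0 = σ_v − u = 88.82 − 39.142 = 49.678 kPa.
Final effective stress: σ'_f = σ'_0 + Δσ = 49.678 + 98.2 = 147.88 kPa.
Normally consolidated clay, so the full stress increment lies on the virgin compression line:
S_c = C_c·H/(1+e₀)·log₁₀(σ'_f/σ'_0) = 0.25×7.4/(1+0.76)×log₁₀(147.88/49.678)
    = 1.0511 × 0.47375 = 0.498 m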